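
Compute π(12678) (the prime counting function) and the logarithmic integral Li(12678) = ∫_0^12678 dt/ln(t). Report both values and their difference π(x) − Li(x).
π(12678) = 1514;  Li(12678) ≈ 1533.07;  π(x) − Li(x) ≈ -19.07.

Direct count of primes ≤ 12678 gives π(12678) = 1514. Numerical evaluation of the logarithmic integral gives Li(12678) ≈ 1533.07. The difference π(x) − Li(x) ≈ -19.07 is typically negative for small/moderate x (Li(x) overestimates), though Littlewood's theorem shows this sign changes infinitely often.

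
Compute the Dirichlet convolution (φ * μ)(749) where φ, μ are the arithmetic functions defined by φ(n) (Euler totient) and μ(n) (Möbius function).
(φ * μ)(749) = 525

Divisors of 749: [1, 7, 107, 749]. For each d | 749:
  d = 1: φ(1) · μ(749/1) = 1 · 1 = 1
  d = 7: φ(7) · μ(749/7) = 6 · -1 = -6
  d = 107: φ(107) · μ(749/107) = 106 · -1 = -106
  d = 749: φ(749) · μ(749/749) = 636 · 1 = 636
Summing: (φ * μ)(749) = 1 + -6 + -106 + 636 = 525.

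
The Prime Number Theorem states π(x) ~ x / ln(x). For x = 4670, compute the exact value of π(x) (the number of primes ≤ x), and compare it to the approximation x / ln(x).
π(4670) = 631;  x/ln(x) ≈ 552.73;  relative error ≈ 12.40%.

Directly count primes up to 4670: π(4670) = 631. The PNT approximation gives 4670/ln(4670) ≈ 4670/8.44891 ≈ 552.73. Relative error (π(x) − x/ln(x)) / π(x) ≈ 12.40%; the approximation is known to undercount slightly (Li(x) is a better estimate).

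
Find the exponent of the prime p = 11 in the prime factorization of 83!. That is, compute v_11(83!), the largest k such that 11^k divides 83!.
v_11(83!) = 7

Legendre's formula: v_p(n!) = Σ_{k ≥ 1} ⌊n / p^k⌋. For p = 11, n = 83, the terms are:
  ⌊83/11^1⌋ = ⌊83/11⌋ = 7
(the next term ⌊83/11^2⌋ = 0, terminating the sum). Summing: v_11(83!) = 7 = 7.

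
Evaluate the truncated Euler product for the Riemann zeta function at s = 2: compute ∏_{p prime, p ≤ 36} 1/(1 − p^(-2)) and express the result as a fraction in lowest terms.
∏ = 82920037520482019/50722704772300800

The primes p ≤ 36 are [2, 3, 5, 7, 11, 13, 17, 19, 23, 29, 31]. For each prime, (1 − 1/p^2)^(-1) = p^2 / (p^2 − 1). The product is (1 − 1/2^2)^(-1), (1 − 1/3^2)^(-1), (1 − 1/5^2)^(-1), (1 − 1/7^2)^(-1), (1 − 1/11^2)^(-1), (1 − 1/13^2)^(-1), (1 − 1/17^2)^(-1), (1 − 1/19^2)^(-1), (1 − 1/23^2)^(-1), (1 − 1/29^2)^(-1), (1 − 1/31^2)^(-1) = ∏ p^2 / (p^2 − 1) = 82920037520482019/50722704772300800.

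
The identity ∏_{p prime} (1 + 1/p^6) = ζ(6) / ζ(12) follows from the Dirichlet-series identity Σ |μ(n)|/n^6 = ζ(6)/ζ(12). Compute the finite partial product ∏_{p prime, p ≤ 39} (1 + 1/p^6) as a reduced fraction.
∏ = 1409064908372656074115629844532678533864664016937571914400/1385384845877129271600296064992669038424816672643778985121

The primes p ≤ 39 are [2, 3, 5, 7, 11, 13, 17, 19, 23, 29, 31, 37]. For each, (1 + 1/p^6) = (p^6 + 1)/p^6. Multiplying these fractions over p ∈ [2, 3, 5, 7, 11, 13, 17, 19, 23, 29, 31, 37] gives 1409064908372656074115629844532678533864664016937571914400/1385384845877129271600296064992669038424816672643778985121. (In the limit P → ∞ this tends to ζ(6)/ζ(12).)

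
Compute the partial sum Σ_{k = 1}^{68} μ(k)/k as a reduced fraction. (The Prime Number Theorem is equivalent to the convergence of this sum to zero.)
Σ μ(k)/k = 1690811146852662245882/1309720258513377842646515

Values of μ(k) for 1 ≤ k ≤ 68: μ(1) = 1, μ(2) = -1, μ(3) = -1, μ(5) = -1, μ(6) = 1, μ(7) = -1, μ(10) = 1, μ(11) = -1, μ(13) = -1, μ(14) = 1, μ(15) = 1, μ(17) = -1, μ(19) = -1, μ(21) = 1, μ(22) = 1, μ(23) = -1, μ(26) = 1, μ(29) = -1, μ(30) = -1, μ(31) = -1, μ(33) = 1, μ(34) = 1, μ(35) = 1, μ(37) = -1, μ(38) = 1, μ(39) = 1, μ(41) = -1, μ(42) = -1, μ(43) = -1, μ(46) = 1, μ(47) = -1, μ(51) = 1, μ(53) = -1, μ(55) = 1, μ(57) = 1, μ(58) = 1, μ(59) = -1, μ(61) = -1, μ(62) = 1, μ(65) = 1, μ(66) = -1, μ(67) = -1, with μ = 0 on non-squarefree integers. Summing μ(k)/k for k where μ(k) ≠ 0 gives 1690811146852662245882/1309720258513377842646515 ≈ 0.0013. (PNT ⟺ this sum → 0 as n → ∞.)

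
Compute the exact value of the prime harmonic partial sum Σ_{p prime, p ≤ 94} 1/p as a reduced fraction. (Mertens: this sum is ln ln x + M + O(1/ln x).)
Σ 1/p = 42605658161771733665696611824842057/23768741896345550770650537601358310

π(94) = 24, so the primes ≤ 94 are [2, 3, 5, 7, 11, 13, 17, 19, 23, 29, 31, 37, 41, 43, 47, 53, 59, 61, 67, 71, 73, 79, 83, 89]. Summing 1/p over these primes: 42605658161771733665696611824842057/23768741896345550770650537601358310 ≈ 1.7925. Mertens estimate ln ln(94) + 0.2615 ≈ 1.7751.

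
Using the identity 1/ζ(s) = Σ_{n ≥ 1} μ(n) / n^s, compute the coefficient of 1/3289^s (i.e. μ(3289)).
μ(3289) = -1

Factor n = 3289 = 11 · 13 · 23. μ(n) = 0 if any exponent ≥ 2 (not squarefree); otherwise μ(n) = (−1)^{ω(n)} where ω(n) is the number of distinct prime factors. Applying: μ(3289) = -1.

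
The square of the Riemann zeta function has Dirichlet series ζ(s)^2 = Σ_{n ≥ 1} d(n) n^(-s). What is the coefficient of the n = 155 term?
d(155) = 4

ζ(s)^2 = (Σ 1/m^s)(Σ 1/k^s). The coefficient of 1/n^s in the product is the number of ordered pairs (m, k) with mk = n, which equals d(n). For n = 155, divisors are [1, 5, 31, 155], so d(155) = 4.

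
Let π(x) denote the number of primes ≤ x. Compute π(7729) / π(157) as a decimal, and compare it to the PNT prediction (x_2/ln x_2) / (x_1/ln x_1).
π(7729)/π(157) = 981/37 ≈ 26.5135;  PNT prediction ≈ 27.8033.

π(157) = 37 and π(7729) = 981, so π(7729)/π(157) ≈ 26.5135. The PNT-predicted ratio is (7729/ln(7729)) / (157/ln(157)) ≈ 27.8033. The two agree to within a few percent, as expected.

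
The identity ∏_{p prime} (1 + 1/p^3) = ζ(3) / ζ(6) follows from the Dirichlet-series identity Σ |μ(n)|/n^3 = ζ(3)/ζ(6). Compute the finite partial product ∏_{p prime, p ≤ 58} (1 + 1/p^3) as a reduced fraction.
∏ = 1193284353855226596885466673602596175872/1009953283877483663098780766542609340885

The primes p ≤ 58 are [2, 3, 5, 7, 11, 13, 17, 19, 23, 29, 31, 37, 41, 43, 47, 53]. For each, (1 + 1/p^3) = (p^3 + 1)/p^3. Multiplying these fractions over p ∈ [2, 3, 5, 7, 11, 13, 17, 19, 23, 29, 31, 37, 41, 43, 47, 53] gives 1193284353855226596885466673602596175872/1009953283877483663098780766542609340885. (In the limit P → ∞ this tends to ζ(3)/ζ(6).)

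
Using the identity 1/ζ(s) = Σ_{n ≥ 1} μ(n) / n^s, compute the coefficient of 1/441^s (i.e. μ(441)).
μ(441) = 0

Factor n = 441 = 3^2 · 7^2. μ(n) = 0 if any exponent ≥ 2 (not squarefree); otherwise μ(n) = (−1)^{ω(n)} where ω(n) is the number of distinct prime factors. Applying: μ(441) = 0.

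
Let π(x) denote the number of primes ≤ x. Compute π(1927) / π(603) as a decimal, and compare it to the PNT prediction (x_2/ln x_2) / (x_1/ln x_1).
π(1927)/π(603) = 293/110 ≈ 2.6636;  PNT prediction ≈ 2.7048.

π(603) = 110 and π(1927) = 293, so π(1927)/π(603) ≈ 2.6636. The PNT-predicted ratio is (1927/ln(1927)) / (603/ln(603)) ≈ 2.7048. The two agree to within a few percent, as expected.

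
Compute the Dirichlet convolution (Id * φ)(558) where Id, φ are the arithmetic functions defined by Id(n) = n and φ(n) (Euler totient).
(Id * φ)(558) = 3843

Divisors of 558: [1, 2, 3, 6, 9, 18, 31, 62, 93, 186, 279, 558]. For each d | 558:
  d = 1: Id(1) · φ(558/1) = 1 · 180 = 180
  d = 2: Id(2) · φ(558/2) = 2 · 180 = 360
  d = 3: Id(3) · φ(558/3) = 3 · 60 = 180
  d = 6: Id(6) · φ(558/6) = 6 · 60 = 360
  d = 9: Id(9) · φ(558/9) = 9 · 30 = 270
  d = 18: Id(18) · φ(558/18) = 18 · 30 = 540
  d = 31: Id(31) · φ(558/31) = 31 · 6 = 186
  d = 62: Id(62) · φ(558/62) = 62 · 6 = 372
  d = 93: Id(93) · φ(558/93) = 93 · 2 = 186
  d = 186: Id(186) · φ(558/186) = 186 · 2 = 372
  d = 279: Id(279) · φ(558/279) = 279 · 1 = 279
  d = 558: Id(558) · φ(558/558) = 558 · 1 = 558
Summing: (Id * φ)(558) = 180 + 360 + 180 + 360 + 270 + 540 + 186 + 372 + 186 + 372 + 279 + 558 = 3843.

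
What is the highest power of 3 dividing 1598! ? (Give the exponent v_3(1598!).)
v_3(1598!) = 795

Legendre's formula: v_p(n!) = Σ_{k ≥ 1} ⌊n / p^k⌋. For p = 3, n = 1598, the terms are:
  ⌊1598/3^1⌋ = ⌊1598/3⌋ = 532
  ⌊1598/3^2⌋ = ⌊1598/9⌋ = 177
  ⌊1598/3^3⌋ = ⌊1598/27⌋ = 59
  ⌊1598/3^4⌋ = ⌊1598/81⌋ = 19
  ⌊1598/3^5⌋ = ⌊1598/243⌋ = 6
  ⌊1598/3^6⌋ = ⌊1598/729⌋ = 2
(the next term ⌊1598/3^7⌋ = 0, terminating the sum). Summing: v_3(1598!) = 532 + 177 + 59 + 19 + 6 + 2 = 795.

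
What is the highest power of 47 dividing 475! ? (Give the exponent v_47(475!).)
v_47(475!) = 10

Legendre's formula: v_p(n!) = Σ_{k ≥ 1} ⌊n / p^k⌋. For p = 47, n = 475, the terms are:
  ⌊475/47^1⌋ = ⌊475/47⌋ = 10
(the next term ⌊475/47^2⌋ = 0, terminating the sum). Summing: v_47(475!) = 10 = 10.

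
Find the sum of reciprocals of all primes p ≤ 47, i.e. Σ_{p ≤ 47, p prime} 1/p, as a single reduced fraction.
Σ 1/p = 1021729465586766997/614889782588491410

π(47) = 15, so the primes ≤ 47 are [2, 3, 5, 7, 11, 13, 17, 19, 23, 29, 31, 37, 41, 43, 47]. Summing 1/p over these primes: 1021729465586766997/614889782588491410 ≈ 1.6616. Mertens estimate ln ln(47) + 0.2615 ≈ 1.6096.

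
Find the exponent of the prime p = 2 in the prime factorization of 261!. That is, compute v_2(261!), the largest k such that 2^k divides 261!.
v_2(261!) = 258

Legendre's formula: v_p(n!) = Σ_{k ≥ 1} ⌊n / p^k⌋. For p = 2, n = 261, the terms are:
  ⌊261/2^1⌋ = ⌊261/2⌋ = 130
  ⌊261/2^2⌋ = ⌊261/4⌋ = 65
  ⌊261/2^3⌋ = ⌊261/8⌋ = 32
  ⌊261/2^4⌋ = ⌊261/16⌋ = 16
  ⌊261/2^5⌋ = ⌊261/32⌋ = 8
  ⌊261/2^6⌋ = ⌊261/64⌋ = 4
  ⌊261/2^7⌋ = ⌊261/128⌋ = 2
  ⌊261/2^8⌋ = ⌊261/256⌋ = 1
(the next term ⌊261/2^9⌋ = 0, terminating the sum). Summing: v_2(261!) = 130 + 65 + 32 + 16 + 8 + 4 + 2 + 1 = 258.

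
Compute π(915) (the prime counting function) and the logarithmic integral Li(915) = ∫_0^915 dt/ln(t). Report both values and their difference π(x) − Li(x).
π(915) = 156;  Li(915) ≈ 165.23;  π(x) − Li(x) ≈ -9.23.

Direct count of primes ≤ 915 gives π(915) = 156. Numerical evaluation of the logarithmic integral gives Li(915) ≈ 165.23. The difference π(x) − Li(x) ≈ -9.23 is typically negative for small/moderate x (Li(x) overestimates), though Littlewood's theorem shows this sign changes infinitely often.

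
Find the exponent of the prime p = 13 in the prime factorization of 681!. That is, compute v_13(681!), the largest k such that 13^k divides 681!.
v_13(681!) = 56

Legendre's formula: v_p(n!) = Σ_{k ≥ 1} ⌊n / p^k⌋. For p = 13, n = 681, the terms are:
  ⌊681/13^1⌋ = ⌊681/13⌋ = 52
  ⌊681/13^2⌋ = ⌊681/169⌋ = 4
(the next term ⌊681/13^3⌋ = 0, terminating the sum). Summing: v_13(681!) = 52 + 4 = 56.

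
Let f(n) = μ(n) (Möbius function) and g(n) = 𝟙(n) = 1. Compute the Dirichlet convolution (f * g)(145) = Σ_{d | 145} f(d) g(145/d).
(μ * 𝟙)(145) = 0

Divisors of 145: [1, 5, 29, 145]. For each d | 145:
  d = 1: μ(1) · 𝟙(145/1) = 1 · 1 = 1
  d = 5: μ(5) · 𝟙(145/5) = -1 · 1 = -1
  d = 29: μ(29) · 𝟙(145/29) = -1 · 1 = -1
  d = 145: μ(145) · 𝟙(145/145) = 1 · 1 = 1
Summing: (μ * 𝟙)(145) = 1 + -1 + -1 + 1 = 0.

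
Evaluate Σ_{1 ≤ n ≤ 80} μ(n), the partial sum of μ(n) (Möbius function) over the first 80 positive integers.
Σ_{n ≤ 80} μ(n) = -4

Compute μ(n) for each 1 ≤ n ≤ 80: μ(1) = 1, μ(2) = -1, μ(3) = -1, μ(4) = 0, μ(5) = -1, μ(6) = 1, μ(7) = -1, μ(8) = 0, μ(9) = 0, μ(10) = 1, μ(11) = -1, μ(12) = 0, μ(13) = -1, μ(14) = 1, μ(15) = 1, μ(16) = 0, μ(17) = -1, μ(18) = 0, μ(19) = -1, μ(20) = 0, μ(21) = 1, μ(22) = 1, μ(23) = -1, μ(24) = 0, μ(25) = 0, μ(26) = 1, μ(27) = 0, μ(28) = 0, μ(29) = -1, μ(30) = -1, μ(31) = -1, μ(32) = 0, μ(33) = 1, μ(34) = 1, μ(35) = 1, μ(36) = 0, μ(37) = -1, μ(38) = 1, μ(39) = 1, μ(40) = 0, μ(41) = -1, μ(42) = -1, μ(43) = -1, μ(44) = 0, μ(45) = 0, μ(46) = 1, μ(47) = -1, μ(48) = 0, μ(49) = 0, μ(50) = 0, μ(51) = 1, μ(52) = 0, μ(53) = -1, μ(54) = 0, μ(55) = 1, μ(56) = 0, μ(57) = 1, μ(58) = 1, μ(59) = -1, μ(60) = 0, μ(61) = -1, μ(62) = 1, μ(63) = 0, μ(64) = 0, μ(65) = 1, μ(66) = -1, μ(67) = -1, μ(68) = 0, μ(69) = 1, μ(70) = -1, μ(71) = -1, μ(72) = 0, μ(73) = -1, μ(74) = 1, μ(75) = 0, μ(76) = 0, μ(77) = 1, μ(78) = -1, μ(79) = -1, μ(80) = 0. Summing all 80 values: -4. (Mertens function M(x) = Σ_{n ≤ x} μ(n); on average M(x) should be small (PNT ⟺ M(x) = o(x)).)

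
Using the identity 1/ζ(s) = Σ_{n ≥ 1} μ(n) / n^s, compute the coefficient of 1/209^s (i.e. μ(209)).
μ(209) = 1

Factor n = 209 = 11 · 19. μ(n) = 0 if any exponent ≥ 2 (not squarefree); otherwise μ(n) = (−1)^{ω(n)} where ω(n) is the number of distinct prime factors. Applying: μ(209) = 1.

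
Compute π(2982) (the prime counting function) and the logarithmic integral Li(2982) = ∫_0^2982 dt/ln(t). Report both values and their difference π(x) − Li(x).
π(2982) = 429;  Li(2982) ≈ 440.51;  π(x) − Li(x) ≈ -11.51.

Direct count of primes ≤ 2982 gives π(2982) = 429. Numerical evaluation of the logarithmic integral gives Li(2982) ≈ 440.51. The difference π(x) − Li(x) ≈ -11.51 is typically negative for small/moderate x (Li(x) overestimates), though Littlewood's theorem shows this sign changes infinitely often.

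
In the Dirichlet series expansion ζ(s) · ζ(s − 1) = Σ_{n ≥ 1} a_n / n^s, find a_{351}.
σ(351) = 560

In the product (Σ m^0/m^s)(Σ k / k^s) = Σ (Σ_{d | n} d) / n^s, the coefficient of 1/n^s is σ(n) = Σ_{d | n} d. For n = 351, divisors are [1, 3, 9, 13, 27, 39, 117, 351]; summing: σ(351) = 560.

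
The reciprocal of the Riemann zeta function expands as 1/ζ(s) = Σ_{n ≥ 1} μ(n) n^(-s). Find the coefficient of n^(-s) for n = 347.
μ(347) = -1

Factor n = 347 = 347. μ(n) = 0 if any exponent ≥ 2 (not squarefree); otherwise μ(n) = (−1)^{ω(n)} where ω(n) is the number of distinct prime factors. Applying: μ(347) = -1.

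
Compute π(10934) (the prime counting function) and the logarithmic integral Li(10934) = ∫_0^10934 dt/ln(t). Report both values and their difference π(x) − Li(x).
π(10934) = 1327;  Li(10934) ≈ 1347.05;  π(x) − Li(x) ≈ -20.05.

Direct count of primes ≤ 10934 gives π(10934) = 1327. Numerical evaluation of the logarithmic integral gives Li(10934) ≈ 1347.05. The difference π(x) − Li(x) ≈ -20.05 is typically negative for small/moderate x (Li(x) overestimates), though Littlewood's theorem shows this sign changes infinitely often.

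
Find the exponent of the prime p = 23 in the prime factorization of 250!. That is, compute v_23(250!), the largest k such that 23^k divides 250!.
v_23(250!) = 10

Legendre's formula: v_p(n!) = Σ_{k ≥ 1} ⌊n / p^k⌋. For p = 23, n = 250, the terms are:
  ⌊250/23^1⌋ = ⌊250/23⌋ = 10
(the next term ⌊250/23^2⌋ = 0, terminating the sum). Summing: v_23(250!) = 10 = 10.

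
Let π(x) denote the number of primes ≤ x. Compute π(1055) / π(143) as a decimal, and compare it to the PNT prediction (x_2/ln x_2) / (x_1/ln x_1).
π(1055)/π(143) = 177/34 ≈ 5.2059;  PNT prediction ≈ 5.2597.

π(143) = 34 and π(1055) = 177, so π(1055)/π(143) ≈ 5.2059. The PNT-predicted ratio is (1055/ln(1055)) / (143/ln(143)) ≈ 5.2597. The two agree to within a few percent, as expected.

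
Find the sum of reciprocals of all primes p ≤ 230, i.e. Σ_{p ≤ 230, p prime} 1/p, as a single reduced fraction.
Σ 1/p = 37527519788898476695193360507423991967783840502510585362878348092116031948860199524739442233/19078266889580195013601891820992757757219839668357012055907516904309700014933909014729740190

π(230) = 50, so the primes ≤ 230 are [2, 3, 5, 7, 11, 13, 17, 19, 23, 29, 31, 37, 41, 43, 47, 53, 59, 61, 67, 71, 73, 79, 83, 89, 97, 101, 103, 107, 109, 113, 127, 131, 137, 139, 149, 151, 157, 163, 167, 173, 179, 181, 191, 193, 197, 199, 211, 223, 227, 229]. Summing 1/p over these primes: 37527519788898476695193360507423991967783840502510585362878348092116031948860199524739442233/19078266889580195013601891820992757757219839668357012055907516904309700014933909014729740190 ≈ 1.9670. Mertens estimate ln ln(230) + 0.2615 ≈ 1.9549.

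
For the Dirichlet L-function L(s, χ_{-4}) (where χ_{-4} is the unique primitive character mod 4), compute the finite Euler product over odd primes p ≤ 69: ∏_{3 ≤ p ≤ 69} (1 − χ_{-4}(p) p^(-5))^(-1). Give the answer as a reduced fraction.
∏ = 37979204647637350516760877329690181347337250286656304892593349955377546774080367593893487696930042429/38125690090169221251718118687086971940856605396725095947148046662410194981822835725803035469807616000

The odd primes p ≤ 69 are [3, 5, 7, 11, 13, 17, 19, 23, 29, 31, 37, 41, 43, 47, 53, 59, 61, 67]. For each, χ(p) = 1 if p ≡ 1 mod 4, χ(p) = −1 if p ≡ 3 mod 4. Taking (1 − χ(p)/p^5)^(-1) = p^5/(p^5 − χ(p)): (1 − (-1)/3^5)^(-1) · (1 − (1)/5^5)^(-1) · (1 − (-1)/7^5)^(-1) · (1 − (-1)/11^5)^(-1) · (1 − (1)/13^5)^(-1) · (1 − (1)/17^5)^(-1) · (1 − (-1)/19^5)^(-1) · (1 − (-1)/23^5)^(-1) · (1 − (1)/29^5)^(-1) · (1 − (-1)/31^5)^(-1) · (1 − (1)/37^5)^(-1) · (1 − (1)/41^5)^(-1) · (1 − (-1)/43^5)^(-1) · (1 − (-1)/47^5)^(-1) · (1 − (1)/53^5)^(-1) · (1 − (-1)/59^5)^(-1) · (1 − (1)/61^5)^(-1) · (1 − (-1)/67^5)^(-1) = 37979204647637350516760877329690181347337250286656304892593349955377546774080367593893487696930042429/38125690090169221251718118687086971940856605396725095947148046662410194981822835725803035469807616000.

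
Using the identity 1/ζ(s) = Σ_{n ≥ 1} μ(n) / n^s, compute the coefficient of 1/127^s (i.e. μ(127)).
μ(127) = -1

Factor n = 127 = 127. μ(n) = 0 if any exponent ≥ 2 (not squarefree); otherwise μ(n) = (−1)^{ω(n)} where ω(n) is the number of distinct prime factors. Applying: μ(127) = -1.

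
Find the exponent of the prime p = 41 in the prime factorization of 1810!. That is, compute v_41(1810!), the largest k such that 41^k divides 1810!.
v_41(1810!) = 45

Legendre's formula: v_p(n!) = Σ_{k ≥ 1} ⌊n / p^k⌋. For p = 41, n = 1810, the terms are:
  ⌊1810/41^1⌋ = ⌊1810/41⌋ = 44
  ⌊1810/41^2⌋ = ⌊1810/1681⌋ = 1
(the next term ⌊1810/41^3⌋ = 0, terminating the sum). Summing: v_41(1810!) = 44 + 1 = 45.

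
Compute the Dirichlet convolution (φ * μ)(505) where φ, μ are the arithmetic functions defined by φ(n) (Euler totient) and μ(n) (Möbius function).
(φ * μ)(505) = 297

Divisors of 505: [1, 5, 101, 505]. For each d | 505:
  d = 1: φ(1) · μ(505/1) = 1 · 1 = 1
  d = 5: φ(5) · μ(505/5) = 4 · -1 = -4
  d = 101: φ(101) · μ(505/101) = 100 · -1 = -100
  d = 505: φ(505) · μ(505/505) = 400 · 1 = 400
Summing: (φ * μ)(505) = 1 + -4 + -100 + 400 = 297.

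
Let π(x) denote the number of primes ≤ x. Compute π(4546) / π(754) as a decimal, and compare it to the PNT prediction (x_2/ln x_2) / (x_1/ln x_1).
π(4546)/π(754) = 615/133 ≈ 4.6241;  PNT prediction ≈ 4.7430.

π(754) = 133 and π(4546) = 615, so π(4546)/π(754) ≈ 4.6241. The PNT-predicted ratio is (4546/ln(4546)) / (754/ln(754)) ≈ 4.7430. The two agree to within a few percent, as expected.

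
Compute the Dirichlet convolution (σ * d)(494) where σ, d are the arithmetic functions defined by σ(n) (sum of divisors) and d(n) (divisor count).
(σ * d)(494) = 1760

Divisors of 494: [1, 2, 13, 19, 26, 38, 247, 494]. For each d | 494:
  d = 1: σ(1) · d(494/1) = 1 · 8 = 8
  d = 2: σ(2) · d(494/2) = 3 · 4 = 12
  d = 13: σ(13) · d(494/13) = 14 · 4 = 56
  d = 19: σ(19) · d(494/19) = 20 · 4 = 80
  d = 26: σ(26) · d(494/26) = 42 · 2 = 84
  d = 38: σ(38) · d(494/38) = 60 · 2 = 120
  d = 247: σ(247) · d(494/247) = 280 · 2 = 560
  d = 494: σ(494) · d(494/494) = 840 · 1 = 840
Summing: (σ * d)(494) = 8 + 12 + 56 + 80 + 84 + 120 + 560 + 840 = 1760.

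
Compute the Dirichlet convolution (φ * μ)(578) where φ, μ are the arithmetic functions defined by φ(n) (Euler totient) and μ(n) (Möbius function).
(φ * μ)(578) = 0

Divisors of 578: [1, 2, 17, 34, 289, 578]. For each d | 578:
  d = 1: φ(1) · μ(578/1) = 1 · 0 = 0
  d = 2: φ(2) · μ(578/2) = 1 · 0 = 0
  d = 17: φ(17) · μ(578/17) = 16 · 1 = 16
  d = 34: φ(34) · μ(578/34) = 16 · -1 = -16
  d = 289: φ(289) · μ(578/289) = 272 · -1 = -272
  d = 578: φ(578) · μ(578/578) = 272 · 1 = 272
Summing: (φ * μ)(578) = 0 + 0 + 16 + -16 + -272 + 272 = 0.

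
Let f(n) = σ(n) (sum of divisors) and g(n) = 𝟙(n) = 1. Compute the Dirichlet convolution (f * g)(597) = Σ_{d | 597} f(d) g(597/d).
(σ * 𝟙)(597) = 1005

Divisors of 597: [1, 3, 199, 597]. For each d | 597:
  d = 1: σ(1) · 𝟙(597/1) = 1 · 1 = 1
  d = 3: σ(3) · 𝟙(597/3) = 4 · 1 = 4
  d = 199: σ(199) · 𝟙(597/199) = 200 · 1 = 200
  d = 597: σ(597) · 𝟙(597/597) = 800 · 1 = 800
Summing: (σ * 𝟙)(597) = 1 + 4 + 200 + 800 = 1005.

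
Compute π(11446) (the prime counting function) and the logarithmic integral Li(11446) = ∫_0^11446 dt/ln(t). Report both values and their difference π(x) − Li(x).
π(11446) = 1380;  Li(11446) ≈ 1401.97;  π(x) − Li(x) ≈ -21.97.

Direct count of primes ≤ 11446 gives π(11446) = 1380. Numerical evaluation of the logarithmic integral gives Li(11446) ≈ 1401.97. The difference π(x) − Li(x) ≈ -21.97 is typically negative for small/moderate x (Li(x) overestimates), though Littlewood's theorem shows this sign changes infinitely often.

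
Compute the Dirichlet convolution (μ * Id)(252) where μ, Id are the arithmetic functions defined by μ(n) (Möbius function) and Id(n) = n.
(μ * Id)(252) = 72

Divisors of 252: [1, 2, 3, 4, 6, 7, 9, 12, 14, 18, 21, 28, 36, 42, 63, 84, 126, 252]. For each d | 252:
  d = 1: μ(1) · Id(252/1) = 1 · 252 = 252
  d = 2: μ(2) · Id(252/2) = -1 · 126 = -126
  d = 3: μ(3) · Id(252/3) = -1 · 84 = -84
  d = 4: μ(4) · Id(252/4) = 0 · 63 = 0
  d = 6: μ(6) · Id(252/6) = 1 · 42 = 42
  d = 7: μ(7) · Id(252/7) = -1 · 36 = -36
  d = 9: μ(9) · Id(252/9) = 0 · 28 = 0
  d = 12: μ(12) · Id(252/12) = 0 · 21 = 0
  d = 14: μ(14) · Id(252/14) = 1 · 18 = 18
  d = 18: μ(18) · Id(252/18) = 0 · 14 = 0
  d = 21: μ(21) · Id(252/21) = 1 · 12 = 12
  d = 28: μ(28) · Id(252/28) = 0 · 9 = 0
  d = 36: μ(36) · Id(252/36) = 0 · 7 = 0
  d = 42: μ(42) · Id(252/42) = -1 · 6 = -6
  d = 63: μ(63) · Id(252/63) = 0 · 4 = 0
  d = 84: μ(84) · Id(252/84) = 0 · 3 = 0
  d = 126: μ(126) · Id(252/126) = 0 · 2 = 0
  d = 252: μ(252) · Id(252/252) = 0 · 1 = 0
Summing: (μ * Id)(252) = 252 + -126 + -84 + 0 + 42 + -36 + 0 + 0 + 18 + 0 + 12 + 0 + 0 + -6 + 0 + 0 + 0 + 0 = 72.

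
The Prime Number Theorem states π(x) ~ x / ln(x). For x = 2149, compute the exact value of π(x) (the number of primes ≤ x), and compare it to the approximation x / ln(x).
π(2149) = 324;  x/ln(x) ≈ 280.08;  relative error ≈ 13.55%.

Directly count primes up to 2149: π(2149) = 324. The PNT approximation gives 2149/ln(2149) ≈ 2149/7.67276 ≈ 280.08. Relative error (π(x) − x/ln(x)) / π(x) ≈ 13.55%; the approximation is known to undercount slightly (Li(x) is a better estimate).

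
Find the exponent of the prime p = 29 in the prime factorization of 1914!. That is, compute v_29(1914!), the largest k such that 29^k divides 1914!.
v_29(1914!) = 68

Legendre's formula: v_p(n!) = Σ_{k ≥ 1} ⌊n / p^k⌋. For p = 29, n = 1914, the terms are:
  ⌊1914/29^1⌋ = ⌊1914/29⌋ = 66
  ⌊1914/29^2⌋ = ⌊1914/841⌋ = 2
(the next term ⌊1914/29^3⌋ = 0, terminating the sum). Summing: v_29(1914!) = 66 + 2 = 68.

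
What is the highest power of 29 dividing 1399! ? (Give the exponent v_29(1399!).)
v_29(1399!) = 49

Legendre's formula: v_p(n!) = Σ_{k ≥ 1} ⌊n / p^k⌋. For p = 29, n = 1399, the terms are:
  ⌊1399/29^1⌋ = ⌊1399/29⌋ = 48
  ⌊1399/29^2⌋ = ⌊1399/841⌋ = 1
(the next term ⌊1399/29^3⌋ = 0, terminating the sum). Summing: v_29(1399!) = 48 + 1 = 49.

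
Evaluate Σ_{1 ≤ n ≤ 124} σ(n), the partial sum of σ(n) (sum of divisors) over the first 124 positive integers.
Σ_{n ≤ 124} σ(n) = 12684

Compute σ(n) for each 1 ≤ n ≤ 124: σ(1) = 1, σ(2) = 3, σ(3) = 4, σ(4) = 7, σ(5) = 6, σ(6) = 12, σ(7) = 8, σ(8) = 15, σ(9) = 13, σ(10) = 18, σ(11) = 12, σ(12) = 28, σ(13) = 14, σ(14) = 24, σ(15) = 24, σ(16) = 31, σ(17) = 18, σ(18) = 39, σ(19) = 20, σ(20) = 42, σ(21) = 32, σ(22) = 36, σ(23) = 24, σ(24) = 60, σ(25) = 31, σ(26) = 42, σ(27) = 40, σ(28) = 56, σ(29) = 30, σ(30) = 72, σ(31) = 32, σ(32) = 63, σ(33) = 48, σ(34) = 54, σ(35) = 48, σ(36) = 91, σ(37) = 38, σ(38) = 60, σ(39) = 56, σ(40) = 90, σ(41) = 42, σ(42) = 96, σ(43) = 44, σ(44) = 84, σ(45) = 78, σ(46) = 72, σ(47) = 48, σ(48) = 124, σ(49) = 57, σ(50) = 93, σ(51) = 72, σ(52) = 98, σ(53) = 54, σ(54) = 120, σ(55) = 72, σ(56) = 120, σ(57) = 80, σ(58) = 90, σ(59) = 60, σ(60) = 168, σ(61) = 62, σ(62) = 96, σ(63) = 104, σ(64) = 127, σ(65) = 84, σ(66) = 144, σ(67) = 68, σ(68) = 126, σ(69) = 96, σ(70) = 144, σ(71) = 72, σ(72) = 195, σ(73) = 74, σ(74) = 114, σ(75) = 124, σ(76) = 140, σ(77) = 96, σ(78) = 168, σ(79) = 80, σ(80) = 186, σ(81) = 121, σ(82) = 126, σ(83) = 84, σ(84) = 224, σ(85) = 108, σ(86) = 132, σ(87) = 120, σ(88) = 180, σ(89) = 90, σ(90) = 234, σ(91) = 112, σ(92) = 168, σ(93) = 128, σ(94) = 144, σ(95) = 120, σ(96) = 252, σ(97) = 98, σ(98) = 171, σ(99) = 156, σ(100) = 217, σ(101) = 102, σ(102) = 216, σ(103) = 104, σ(104) = 210, σ(105) = 192, σ(106) = 162, σ(107) = 108, σ(108) = 280, σ(109) = 110, σ(110) = 216, σ(111) = 152, σ(112) = 248, σ(113) = 114, σ(114) = 240, σ(115) = 144, σ(116) = 210, σ(117) = 182, σ(118) = 180, σ(119) = 144, σ(120) = 360, σ(121) = 133, σ(122) = 186, σ(123) = 168, σ(124) = 224. Summing all 124 values: 12684. (Average order: Σ_{n ≤ x} σ(n) ~ (π²/12) x². For x = 124, (π²/12)·124² ≈ 12646.25.)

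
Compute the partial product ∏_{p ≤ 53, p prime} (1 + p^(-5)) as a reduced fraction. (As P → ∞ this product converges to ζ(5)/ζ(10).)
∏ = 32347597211284988160480267437380591091977322089812731895007080802055947812864/31226639806314720763085693561071542877365250131832357293968847568717289128655

The primes p ≤ 53 are [2, 3, 5, 7, 11, 13, 17, 19, 23, 29, 31, 37, 41, 43, 47, 53]. For each, (1 + 1/p^5) = (p^5 + 1)/p^5. Multiplying these fractions over p ∈ [2, 3, 5, 7, 11, 13, 17, 19, 23, 29, 31, 37, 41, 43, 47, 53] gives 32347597211284988160480267437380591091977322089812731895007080802055947812864/31226639806314720763085693561071542877365250131832357293968847568717289128655. (In the limit P → ∞ this tends to ζ(5)/ζ(10).)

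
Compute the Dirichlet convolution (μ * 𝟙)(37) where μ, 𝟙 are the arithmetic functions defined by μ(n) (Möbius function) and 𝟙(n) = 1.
(μ * 𝟙)(37) = 0

Divisors of 37: [1, 37]. For each d | 37:
  d = 1: μ(1) · 𝟙(37/1) = 1 · 1 = 1
  d = 37: μ(37) · 𝟙(37/37) = -1 · 1 = -1
Summing: (μ * 𝟙)(37) = 1 + -1 = 0.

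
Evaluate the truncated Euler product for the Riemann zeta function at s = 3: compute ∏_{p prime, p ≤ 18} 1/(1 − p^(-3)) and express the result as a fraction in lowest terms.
∏ = 193396928725/160952722176

The primes p ≤ 18 are [2, 3, 5, 7, 11, 13, 17]. For each prime, (1 − 1/p^3)^(-1) = p^3 / (p^3 − 1). The product is (1 − 1/2^3)^(-1), (1 − 1/3^3)^(-1), (1 − 1/5^3)^(-1), (1 − 1/7^3)^(-1), (1 − 1/11^3)^(-1), (1 − 1/13^3)^(-1), (1 − 1/17^3)^(-1) = ∏ p^3 / (p^3 − 1) = 193396928725/160952722176.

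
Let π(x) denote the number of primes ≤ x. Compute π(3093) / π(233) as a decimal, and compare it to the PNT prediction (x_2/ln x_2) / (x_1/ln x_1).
π(3093)/π(233) = 442/51 ≈ 8.6667;  PNT prediction ≈ 9.0036.

π(233) = 51 and π(3093) = 442, so π(3093)/π(233) ≈ 8.6667. The PNT-predicted ratio is (3093/ln(3093)) / (233/ln(233)) ≈ 9.0036. The two agree to within a few percent, as expected.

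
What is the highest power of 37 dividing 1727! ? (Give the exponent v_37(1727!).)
v_37(1727!) = 47

Legendre's formula: v_p(n!) = Σ_{k ≥ 1} ⌊n / p^k⌋. For p = 37, n = 1727, the terms are:
  ⌊1727/37^1⌋ = ⌊1727/37⌋ = 46
  ⌊1727/37^2⌋ = ⌊1727/1369⌋ = 1
(the next term ⌊1727/37^3⌋ = 0, terminating the sum). Summing: v_37(1727!) = 46 + 1 = 47.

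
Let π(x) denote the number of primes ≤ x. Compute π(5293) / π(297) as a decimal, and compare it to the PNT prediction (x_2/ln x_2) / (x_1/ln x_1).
π(5293)/π(297) = 701/62 ≈ 11.3065;  PNT prediction ≈ 11.8346.

π(297) = 62 and π(5293) = 701, so π(5293)/π(297) ≈ 11.3065. The PNT-predicted ratio is (5293/ln(5293)) / (297/ln(297)) ≈ 11.8346. The two agree to within a few percent, as expected.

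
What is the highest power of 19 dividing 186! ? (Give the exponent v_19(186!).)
v_19(186!) = 9

Legendre's formula: v_p(n!) = Σ_{k ≥ 1} ⌊n / p^k⌋. For p = 19, n = 186, the terms are:
  ⌊186/19^1⌋ = ⌊186/19⌋ = 9
(the next term ⌊186/19^2⌋ = 0, terminating the sum). Summing: v_19(186!) = 9 = 9.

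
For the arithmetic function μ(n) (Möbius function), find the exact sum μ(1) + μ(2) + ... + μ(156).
Σ_{n ≤ 156} μ(n) = -1

Compute μ(n) for each 1 ≤ n ≤ 156: μ(1) = 1, μ(2) = -1, μ(3) = -1, μ(4) = 0, μ(5) = -1, μ(6) = 1, μ(7) = -1, μ(8) = 0, μ(9) = 0, μ(10) = 1, μ(11) = -1, μ(12) = 0, μ(13) = -1, μ(14) = 1, μ(15) = 1, μ(16) = 0, μ(17) = -1, μ(18) = 0, μ(19) = -1, μ(20) = 0, μ(21) = 1, μ(22) = 1, μ(23) = -1, μ(24) = 0, μ(25) = 0, μ(26) = 1, μ(27) = 0, μ(28) = 0, μ(29) = -1, μ(30) = -1, μ(31) = -1, μ(32) = 0, μ(33) = 1, μ(34) = 1, μ(35) = 1, μ(36) = 0, μ(37) = -1, μ(38) = 1, μ(39) = 1, μ(40) = 0, μ(41) = -1, μ(42) = -1, μ(43) = -1, μ(44) = 0, μ(45) = 0, μ(46) = 1, μ(47) = -1, μ(48) = 0, μ(49) = 0, μ(50) = 0, μ(51) = 1, μ(52) = 0, μ(53) = -1, μ(54) = 0, μ(55) = 1, μ(56) = 0, μ(57) = 1, μ(58) = 1, μ(59) = -1, μ(60) = 0, μ(61) = -1, μ(62) = 1, μ(63) = 0, μ(64) = 0, μ(65) = 1, μ(66) = -1, μ(67) = -1, μ(68) = 0, μ(69) = 1, μ(70) = -1, μ(71) = -1, μ(72) = 0, μ(73) = -1, μ(74) = 1, μ(75) = 0, μ(76) = 0, μ(77) = 1, μ(78) = -1, μ(79) = -1, μ(80) = 0, μ(81) = 0, μ(82) = 1, μ(83) = -1, μ(84) = 0, μ(85) = 1, μ(86) = 1, μ(87) = 1, μ(88) = 0, μ(89) = -1, μ(90) = 0, μ(91) = 1, μ(92) = 0, μ(93) = 1, μ(94) = 1, μ(95) = 1, μ(96) = 0, μ(97) = -1, μ(98) = 0, μ(99) = 0, μ(100) = 0, μ(101) = -1, μ(102) = -1, μ(103) = -1, μ(104) = 0, μ(105) = -1, μ(106) = 1, μ(107) = -1, μ(108) = 0, μ(109) = -1, μ(110) = -1, μ(111) = 1, μ(112) = 0, μ(113) = -1, μ(114) = -1, μ(115) = 1, μ(116) = 0, μ(117) = 0, μ(118) = 1, μ(119) = 1, μ(120) = 0, μ(121) = 0, μ(122) = 1, μ(123) = 1, μ(124) = 0, μ(125) = 0, μ(126) = 0, μ(127) = -1, μ(128) = 0, μ(129) = 1, μ(130) = -1, μ(131) = -1, μ(132) = 0, μ(133) = 1, μ(134) = 1, μ(135) = 0, μ(136) = 0, μ(137) = -1, μ(138) = -1, μ(139) = -1, μ(140) = 0, μ(141) = 1, μ(142) = 1, μ(143) = 1, μ(144) = 0, μ(145) = 1, μ(146) = 1, μ(147) = 0, μ(148) = 0, μ(149) = -1, μ(150) = 0, μ(151) = -1, μ(152) = 0, μ(153) = 0, μ(154) = -1, μ(155) = 1, μ(156) = 0. Summing all 156 values: -1. (Mertens function M(x) = Σ_{n ≤ x} μ(n); on average M(x) should be small (PNT ⟺ M(x) = o(x)).)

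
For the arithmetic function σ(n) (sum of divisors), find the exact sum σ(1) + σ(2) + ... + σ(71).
Σ_{n ≤ 71} σ(n) = 4137

Compute σ(n) for each 1 ≤ n ≤ 71: σ(1) = 1, σ(2) = 3, σ(3) = 4, σ(4) = 7, σ(5) = 6, σ(6) = 12, σ(7) = 8, σ(8) = 15, σ(9) = 13, σ(10) = 18, σ(11) = 12, σ(12) = 28, σ(13) = 14, σ(14) = 24, σ(15) = 24, σ(16) = 31, σ(17) = 18, σ(18) = 39, σ(19) = 20, σ(20) = 42, σ(21) = 32, σ(22) = 36, σ(23) = 24, σ(24) = 60, σ(25) = 31, σ(26) = 42, σ(27) = 40, σ(28) = 56, σ(29) = 30, σ(30) = 72, σ(31) = 32, σ(32) = 63, σ(33) = 48, σ(34) = 54, σ(35) = 48, σ(36) = 91, σ(37) = 38, σ(38) = 60, σ(39) = 56, σ(40) = 90, σ(41) = 42, σ(42) = 96, σ(43) = 44, σ(44) = 84, σ(45) = 78, σ(46) = 72, σ(47) = 48, σ(48) = 124, σ(49) = 57, σ(50) = 93, σ(51) = 72, σ(52) = 98, σ(53) = 54, σ(54) = 120, σ(55) = 72, σ(56) = 120, σ(57) = 80, σ(58) = 90, σ(59) = 60, σ(60) = 168, σ(61) = 62, σ(62) = 96, σ(63) = 104, σ(64) = 127, σ(65) = 84, σ(66) = 144, σ(67) = 68, σ(68) = 126, σ(69) = 96, σ(70) = 144, σ(71) = 72. Summing all 71 values: 4137. (Average order: Σ_{n ≤ x} σ(n) ~ (π²/12) x². For x = 71, (π²/12)·71² ≈ 4146.06.)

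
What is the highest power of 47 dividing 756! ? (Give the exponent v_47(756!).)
v_47(756!) = 16

Legendre's formula: v_p(n!) = Σ_{k ≥ 1} ⌊n / p^k⌋. For p = 47, n = 756, the terms are:
  ⌊756/47^1⌋ = ⌊756/47⌋ = 16
(the next term ⌊756/47^2⌋ = 0, terminating the sum). Summing: v_47(756!) = 16 = 16.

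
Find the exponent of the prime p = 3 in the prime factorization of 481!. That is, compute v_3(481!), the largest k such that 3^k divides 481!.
v_3(481!) = 236

Legendre's formula: v_p(n!) = Σ_{k ≥ 1} ⌊n / p^k⌋. For p = 3, n = 481, the terms are:
  ⌊481/3^1⌋ = ⌊481/3⌋ = 160
  ⌊481/3^2⌋ = ⌊481/9⌋ = 53
  ⌊481/3^3⌋ = ⌊481/27⌋ = 17
  ⌊481/3^4⌋ = ⌊481/81⌋ = 5
  ⌊481/3^5⌋ = ⌊481/243⌋ = 1
(the next term ⌊481/3^6⌋ = 0, terminating the sum). Summing: v_3(481!) = 160 + 53 + 17 + 5 + 1 = 236.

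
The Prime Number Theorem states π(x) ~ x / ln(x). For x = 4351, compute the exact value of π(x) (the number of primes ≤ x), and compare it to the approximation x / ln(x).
π(4351) = 594;  x/ln(x) ≈ 519.33;  relative error ≈ 12.57%.

Directly count primes up to 4351: π(4351) = 594. The PNT approximation gives 4351/ln(4351) ≈ 4351/8.37816 ≈ 519.33. Relative error (π(x) − x/ln(x)) / π(x) ≈ 12.57%; the approximation is known to undercount slightly (Li(x) is a better estimate).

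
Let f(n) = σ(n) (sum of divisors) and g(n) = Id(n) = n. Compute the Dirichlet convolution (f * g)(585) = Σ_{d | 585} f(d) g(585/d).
(σ * Id)(585) = 10098

Divisors of 585: [1, 3, 5, 9, 13, 15, 39, 45, 65, 117, 195, 585]. For each d | 585:
  d = 1: σ(1) · Id(585/1) = 1 · 585 = 585
  d = 3: σ(3) · Id(585/3) = 4 · 195 = 780
  d = 5: σ(5) · Id(585/5) = 6 · 117 = 702
  d = 9: σ(9) · Id(585/9) = 13 · 65 = 845
  d = 13: σ(13) · Id(585/13) = 14 · 45 = 630
  d = 15: σ(15) · Id(585/15) = 24 · 39 = 936
  d = 39: σ(39) · Id(585/39) = 56 · 15 = 840
  d = 45: σ(45) · Id(585/45) = 78 · 13 = 1014
  d = 65: σ(65) · Id(585/65) = 84 · 9 = 756
  d = 117: σ(117) · Id(585/117) = 182 · 5 = 910
  d = 195: σ(195) · Id(585/195) = 336 · 3 = 1008
  d = 585: σ(585) · Id(585/585) = 1092 · 1 = 1092
Summing: (σ * Id)(585) = 585 + 780 + 702 + 845 + 630 + 936 + 840 + 1014 + 756 + 910 + 1008 + 1092 = 10098.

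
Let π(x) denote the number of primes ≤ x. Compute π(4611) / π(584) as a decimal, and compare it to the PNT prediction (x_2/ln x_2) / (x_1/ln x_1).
π(4611)/π(584) = 623/106 ≈ 5.8774;  PNT prediction ≈ 5.9617.

π(584) = 106 and π(4611) = 623, so π(4611)/π(584) ≈ 5.8774. The PNT-predicted ratio is (4611/ln(4611)) / (584/ln(584)) ≈ 5.9617. The two agree to within a few percent, as expected.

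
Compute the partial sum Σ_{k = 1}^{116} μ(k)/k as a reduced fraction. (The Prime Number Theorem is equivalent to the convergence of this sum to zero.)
Σ μ(k)/k = -11695632086357284237991577642263648122717789/451572209148822968402074375593480892761066957

Values of μ(k) for 1 ≤ k ≤ 116: μ(1) = 1, μ(2) = -1, μ(3) = -1, μ(5) = -1, μ(6) = 1, μ(7) = -1, μ(10) = 1, μ(11) = -1, μ(13) = -1, μ(14) = 1, μ(15) = 1, μ(17) = -1, μ(19) = -1, μ(21) = 1, μ(22) = 1, μ(23) = -1, μ(26) = 1, μ(29) = -1, μ(30) = -1, μ(31) = -1, μ(33) = 1, μ(34) = 1, μ(35) = 1, μ(37) = -1, μ(38) = 1, μ(39) = 1, μ(41) = -1, μ(42) = -1, μ(43) = -1, μ(46) = 1, μ(47) = -1, μ(51) = 1, μ(53) = -1, μ(55) = 1, μ(57) = 1, μ(58) = 1, μ(59) = -1, μ(61) = -1, μ(62) = 1, μ(65) = 1, μ(66) = -1, μ(67) = -1, μ(69) = 1, μ(70) = -1, μ(71) = -1, μ(73) = -1, μ(74) = 1, μ(77) = 1, μ(78) = -1, μ(79) = -1, μ(82) = 1, μ(83) = -1, μ(85) = 1, μ(86) = 1, μ(87) = 1, μ(89) = -1, μ(91) = 1, μ(93) = 1, μ(94) = 1, μ(95) = 1, μ(97) = -1, μ(101) = -1, μ(102) = -1, μ(103) = -1, μ(105) = -1, μ(106) = 1, μ(107) = -1, μ(109) = -1, μ(110) = -1, μ(111) = 1, μ(113) = -1, μ(114) = -1, μ(115) = 1, with μ = 0 on non-squarefree integers. Summing μ(k)/k for k where μ(k) ≠ 0 gives -11695632086357284237991577642263648122717789/451572209148822968402074375593480892761066957 ≈ -0.0259. (PNT ⟺ this sum → 0 as n → ∞.)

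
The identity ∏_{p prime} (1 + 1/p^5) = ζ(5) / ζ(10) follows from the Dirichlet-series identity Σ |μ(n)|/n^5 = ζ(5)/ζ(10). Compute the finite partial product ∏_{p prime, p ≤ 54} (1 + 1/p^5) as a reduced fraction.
∏ = 32347597211284988160480267437380591091977322089812731895007080802055947812864/31226639806314720763085693561071542877365250131832357293968847568717289128655

The primes p ≤ 54 are [2, 3, 5, 7, 11, 13, 17, 19, 23, 29, 31, 37, 41, 43, 47, 53]. For each, (1 + 1/p^5) = (p^5 + 1)/p^5. Multiplying these fractions over p ∈ [2, 3, 5, 7, 11, 13, 17, 19, 23, 29, 31, 37, 41, 43, 47, 53] gives 32347597211284988160480267437380591091977322089812731895007080802055947812864/31226639806314720763085693561071542877365250131832357293968847568717289128655. (In the limit P → ∞ this tends to ζ(5)/ζ(10).)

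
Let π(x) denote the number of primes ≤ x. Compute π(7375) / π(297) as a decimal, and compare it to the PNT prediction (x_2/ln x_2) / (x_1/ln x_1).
π(7375)/π(297) = 938/62 ≈ 15.1290;  PNT prediction ≈ 15.8755.

π(297) = 62 and π(7375) = 938, so π(7375)/π(297) ≈ 15.1290. The PNT-predicted ratio is (7375/ln(7375)) / (297/ln(297)) ≈ 15.8755. The two agree to within a few percent, as expected.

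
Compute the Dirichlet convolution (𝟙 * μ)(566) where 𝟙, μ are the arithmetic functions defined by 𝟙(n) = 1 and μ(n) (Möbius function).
(𝟙 * μ)(566) = 0

Divisors of 566: [1, 2, 283, 566]. For each d | 566:
  d = 1: 𝟙(1) · μ(566/1) = 1 · 1 = 1
  d = 2: 𝟙(2) · μ(566/2) = 1 · -1 = -1
  d = 283: 𝟙(283) · μ(566/283) = 1 · -1 = -1
  d = 566: 𝟙(566) · μ(566/566) = 1 · 1 = 1
Summing: (𝟙 * μ)(566) = 1 + -1 + -1 + 1 = 0.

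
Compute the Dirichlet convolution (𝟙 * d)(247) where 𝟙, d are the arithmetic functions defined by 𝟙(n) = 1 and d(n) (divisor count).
(𝟙 * d)(247) = 9

Divisors of 247: [1, 13, 19, 247]. For each d | 247:
  d = 1: 𝟙(1) · d(247/1) = 1 · 4 = 4
  d = 13: 𝟙(13) · d(247/13) = 1 · 2 = 2
  d = 19: 𝟙(19) · d(247/19) = 1 · 2 = 2
  d = 247: 𝟙(247) · d(247/247) = 1 · 1 = 1
Summing: (𝟙 * d)(247) = 4 + 2 + 2 + 1 = 9.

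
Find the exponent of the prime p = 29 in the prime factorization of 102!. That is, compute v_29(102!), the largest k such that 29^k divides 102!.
v_29(102!) = 3

Legendre's formula: v_p(n!) = Σ_{k ≥ 1} ⌊n / p^k⌋. For p = 29, n = 102, the terms are:
  ⌊102/29^1⌋ = ⌊102/29⌋ = 3
(the next term ⌊102/29^2⌋ = 0, terminating the sum). Summing: v_29(102!) = 3 = 3.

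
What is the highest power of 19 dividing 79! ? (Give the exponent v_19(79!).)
v_19(79!) = 4

Legendre's formula: v_p(n!) = Σ_{k ≥ 1} ⌊n / p^k⌋. For p = 19, n = 79, the terms are:
  ⌊79/19^1⌋ = ⌊79/19⌋ = 4
(the next term ⌊79/19^2⌋ = 0, terminating the sum). Summing: v_19(79!) = 4 = 4.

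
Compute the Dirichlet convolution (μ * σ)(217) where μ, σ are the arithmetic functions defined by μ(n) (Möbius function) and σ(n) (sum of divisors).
(μ * σ)(217) = 217

Divisors of 217: [1, 7, 31, 217]. For each d | 217:
  d = 1: μ(1) · σ(217/1) = 1 · 256 = 256
  d = 7: μ(7) · σ(217/7) = -1 · 32 = -32
  d = 31: μ(31) · σ(217/31) = -1 · 8 = -8
  d = 217: μ(217) · σ(217/217) = 1 · 1 = 1
Summing: (μ * σ)(217) = 256 + -32 + -8 + 1 = 217.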